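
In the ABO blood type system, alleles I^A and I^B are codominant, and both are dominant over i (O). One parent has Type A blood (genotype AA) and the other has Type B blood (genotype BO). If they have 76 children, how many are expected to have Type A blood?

Cross: AA × BO
Possible offspring genotypes: 2 AB, 2 AO
Blood type counts: 2 Type AB, 2 Type A
Probability of Type A: 2/4 = 1/2
Expected count = 1/2 × 76 = 38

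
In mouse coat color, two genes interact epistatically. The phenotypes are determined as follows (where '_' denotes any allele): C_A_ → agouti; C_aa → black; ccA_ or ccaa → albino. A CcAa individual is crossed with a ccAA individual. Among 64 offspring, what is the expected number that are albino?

Cross: CcAa × ccAA — consider each gene separately:
C gene: Cc × cc → 2 Cc, 2 cc → 2 C_ : 2 cc (out of 4)
A gene: Aa × AA → 2 AA, 2 Aa → 4 A_ (out of 4)
Genotype classes (out of 4 × 4 = 16): C_A_ = 2×4 = 8; ccA_ = 2×4 = 8
Apply the phenotype rules: C_A_ (8) → agouti; ccA_ (8) → albino
Phenotype counts (out of 16): 8 agouti, 8 albino
albino: 8 out of 16 → fraction 1/2
Expected count = 1/2 × 64 = 32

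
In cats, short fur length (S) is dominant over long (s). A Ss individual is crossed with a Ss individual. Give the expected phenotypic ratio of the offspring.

Punnett square for Ss × Ss:
Offspring genotypes: 1 SS, 2 Ss, 1 ss
short: 3, long: 1
Ratio: 3:1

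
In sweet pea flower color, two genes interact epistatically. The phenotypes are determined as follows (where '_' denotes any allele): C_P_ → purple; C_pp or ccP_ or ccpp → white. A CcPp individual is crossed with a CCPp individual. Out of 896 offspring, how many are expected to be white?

Cross: CcPp × CCPp — consider each gene separately:
C gene: Cc × CC → 2 CC, 2 Cc → 4 C_ (out of 4)
P gene: Pp × Pp → 1 PP, 2 Pp, 1 pp → 3 P_ : 1 pp (out of 4)
Genotype classes (out of 4 × 4 = 16): C_P_ = 4×3 = 12; C_pp = 4×1 = 4
Apply the phenotype rules: C_P_ (12) → purple; C_pp (4) → white
Phenotype counts (out of 16): 12 purple, 4 white
white: 4 out of 16 → fraction 1/4
Expected count = 1/4 × 896 = 224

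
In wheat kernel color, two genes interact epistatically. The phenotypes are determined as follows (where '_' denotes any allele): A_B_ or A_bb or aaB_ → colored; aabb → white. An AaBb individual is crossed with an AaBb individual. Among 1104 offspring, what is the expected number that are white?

Cross: AaBb × AaBb — consider each gene separately:
A gene: Aa × Aa → 1 AA, 2 Aa, 1 aa → 3 A_ : 1 aa (out of 4)
B gene: Bb × Bb → 1 BB, 2 Bb, 1 bb → 3 B_ : 1 bb (out of 4)
Genotype classes (out of 4 × 4 = 16): A_B_ = 3×3 = 9; A_bb = 3×1 = 3; aaB_ = 1×3 = 3; aabb = 1×1 = 1
Apply the phenotype rules: A_B_ (9) + A_bb (3) + aaB_ (3) → colored; aabb (1) → white
Phenotype counts (out of 16): 15 colored, 1 white
white: 1 out of 16 → fraction 1/16
Expected count = 1/16 × 1104 = 69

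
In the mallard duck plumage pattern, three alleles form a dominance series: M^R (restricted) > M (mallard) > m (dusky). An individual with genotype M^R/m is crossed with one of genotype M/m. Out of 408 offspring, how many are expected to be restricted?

Cross: M^R/m × M/m
Allele dominance: M^R > M > m
Offspring genotypes: 1 M^R/M, 1 M^R/m, 1 M/m, 1 m/m
Phenotype counts: 2 restricted, 1 mallard, 1 dusky
restricted: 2 out of 4 → fraction 1/2
Expected count = 1/2 × 408 = 204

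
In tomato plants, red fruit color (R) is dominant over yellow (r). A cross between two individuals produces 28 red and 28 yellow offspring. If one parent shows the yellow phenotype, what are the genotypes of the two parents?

Observed offspring: 28 red, 28 yellow
The observed ratio simplifies to 1:1. One parent shows yellow, so its genotype must be rr. A 1:1 offspring split requires the other parent to be heterozygous (Rr).
Parent genotypes: rr × Rr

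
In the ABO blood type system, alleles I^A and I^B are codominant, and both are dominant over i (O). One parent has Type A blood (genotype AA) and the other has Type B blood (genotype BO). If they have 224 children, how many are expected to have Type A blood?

Cross: AA × BO
Possible offspring genotypes: 2 AB, 2 AO
Blood type counts: 2 Type AB, 2 Type A
Probability of Type A: 2/4 = 1/2
Expected count = 1/2 × 224 = 112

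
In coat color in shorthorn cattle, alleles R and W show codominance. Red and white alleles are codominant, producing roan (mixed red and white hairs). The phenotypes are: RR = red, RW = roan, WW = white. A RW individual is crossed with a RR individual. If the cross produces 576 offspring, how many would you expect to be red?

Punnett square for RW × RR:
Offspring genotypes: 2 RR, 2 RW
Phenotype counts: 2 red, 2 roan
red: 2 out of 4 → fraction 1/2
Expected count = 1/2 × 576 = 288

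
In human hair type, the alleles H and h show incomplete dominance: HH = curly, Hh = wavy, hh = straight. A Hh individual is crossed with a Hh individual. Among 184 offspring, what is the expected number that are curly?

Punnett square for Hh × Hh:
Offspring genotypes: 1 HH, 2 Hh, 1 hh
Phenotype counts: 1 curly, 2 wavy, 1 straight
curly: 1 out of 4 → fraction 1/4
Expected count = 1/4 × 184 = 46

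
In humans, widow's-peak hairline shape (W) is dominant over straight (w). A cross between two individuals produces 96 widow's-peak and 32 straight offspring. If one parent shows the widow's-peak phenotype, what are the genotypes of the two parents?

Observed offspring: 96 widow's-peak, 32 straight
The observed ratio simplifies to 3:1. Straight (ww) offspring appear, so each parent must contribute one w allele. The parent stated to show widow's-peak carries W, so it is Ww. The other parent is then either Ww or ww: Ww × ww would give a 1:1 split, whereas Ww × Ww gives 3:1 — matching the data. So both parents are heterozygous (Ww × Ww).
Parent genotypes: Ww × Ww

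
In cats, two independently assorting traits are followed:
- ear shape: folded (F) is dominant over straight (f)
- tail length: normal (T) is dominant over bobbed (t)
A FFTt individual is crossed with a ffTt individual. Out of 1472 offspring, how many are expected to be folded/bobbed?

Dihybrid cross FFTt × ffTt — consider each gene separately:
ear shape: FF × ff → 4 Ff → 4 F_ (out of 4)
tail length: Tt × Tt → 1 TT, 2 Tt, 1 tt → 3 T_ : 1 tt (out of 4)
Combine (counts out of 4 × 4 = 16): folded/normal (F_T_) = 4×3 = 12; folded/bobbed (F_tt) = 4×1 = 4
Phenotype counts (out of 16): 12 folded/normal, 4 folded/bobbed
folded/bobbed: 4 out of 16 → fraction 1/4
Expected count = 1/4 × 1472 = 368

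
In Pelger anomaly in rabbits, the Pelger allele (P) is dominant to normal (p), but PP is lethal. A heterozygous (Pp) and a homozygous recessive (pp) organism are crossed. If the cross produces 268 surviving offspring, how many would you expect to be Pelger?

Cross: Pp × pp
Punnett square offspring (before lethality): 2 Pp, 2 pp
No PP offspring are produced in this cross.
Pelger: 2 out of 4 → fraction 1/2
Expected count = 1/2 × 268 = 134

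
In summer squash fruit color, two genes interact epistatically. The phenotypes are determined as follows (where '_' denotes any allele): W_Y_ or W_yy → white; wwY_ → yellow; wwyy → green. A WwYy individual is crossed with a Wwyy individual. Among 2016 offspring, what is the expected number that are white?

Cross: WwYy × Wwyy — consider each gene separately:
W gene: Ww × Ww → 1 WW, 2 Ww, 1 ww → 3 W_ : 1 ww (out of 4)
Y gene: Yy × yy → 2 Yy, 2 yy → 2 Y_ : 2 yy (out of 4)
Genotype classes (out of 4 × 4 = 16): W_Y_ = 3×2 = 6; W_yy = 3×2 = 6; wwY_ = 1×2 = 2; wwyy = 1×2 = 2
Apply the phenotype rules: W_Y_ (6) + W_yy (6) → white; wwY_ (2) → yellow; wwyy (2) → green
Phenotype counts (out of 16): 12 white, 2 yellow, 2 green
white: 12 out of 16 → fraction 3/4
Expected count = 3/4 × 2016 = 1512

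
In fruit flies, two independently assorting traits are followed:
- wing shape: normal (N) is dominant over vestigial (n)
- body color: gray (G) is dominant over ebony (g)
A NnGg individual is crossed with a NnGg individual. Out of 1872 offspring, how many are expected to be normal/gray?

Dihybrid cross NnGg × NnGg — consider each gene separately:
wing shape: Nn × Nn → 1 NN, 2 Nn, 1 nn → 3 N_ : 1 nn (out of 4)
body color: Gg × Gg → 1 GG, 2 Gg, 1 gg → 3 G_ : 1 gg (out of 4)
Combine (counts out of 4 × 4 = 16): normal/gray (N_G_) = 3×3 = 9; normal/ebony (N_gg) = 3×1 = 3; vestigial/gray (nnG_) = 1×3 = 3; vestigial/ebony (nngg) = 1×1 = 1
Phenotype counts (out of 16): 9 normal/gray, 3 normal/ebony, 3 vestigial/gray, 1 vestigial/ebony
normal/gray: 9 out of 16 → fraction 9/16
Expected count = 9/16 × 1872 = 1053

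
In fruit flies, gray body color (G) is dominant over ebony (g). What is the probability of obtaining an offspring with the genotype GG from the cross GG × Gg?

Punnett square for GG × Gg:
Offspring genotypes: 2 GG, 2 Gg
Total offspring: 4
Count with target: 2
Probability: 2/4 = 1/2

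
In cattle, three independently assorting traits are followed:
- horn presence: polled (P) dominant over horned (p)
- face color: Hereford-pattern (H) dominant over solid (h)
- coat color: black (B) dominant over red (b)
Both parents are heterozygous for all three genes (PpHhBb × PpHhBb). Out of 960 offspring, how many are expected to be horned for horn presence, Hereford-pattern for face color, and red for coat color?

Trihybrid cross: PpHhBb × PpHhBb
Each trait segregates independently with a 3:1 phenotypic ratio, so each gene contributes 3/4 (dominant) or 1/4 (recessive).
Target: horned (horn presence), Hereford-pattern (face color), red (coat color)
Probability = product of independent per-trait probabilities
= 1/4 × 3/4 × 1/4 = 3/64
Expected count = 3/64 × 960 = 45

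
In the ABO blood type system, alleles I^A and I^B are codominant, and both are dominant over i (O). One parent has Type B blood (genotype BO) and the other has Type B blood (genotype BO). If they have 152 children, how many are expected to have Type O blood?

Cross: BO × BO
Possible offspring genotypes: 1 BB, 2 BO, 1 OO
Blood type counts: 3 Type B, 1 Type O
Probability of Type O: 1/4
Expected count = 1/4 × 152 = 38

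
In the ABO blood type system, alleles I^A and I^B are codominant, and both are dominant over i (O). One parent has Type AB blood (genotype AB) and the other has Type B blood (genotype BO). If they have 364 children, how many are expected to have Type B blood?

Cross: AB × BO
Possible offspring genotypes: 1 AB, 1 AO, 1 BB, 1 BO
Blood type counts: 1 Type AB, 1 Type A, 2 Type B
Probability of Type B: 2/4 = 1/2
Expected count = 1/2 × 364 = 182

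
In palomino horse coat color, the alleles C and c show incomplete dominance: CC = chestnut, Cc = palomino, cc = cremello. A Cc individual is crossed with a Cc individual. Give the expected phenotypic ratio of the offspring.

Punnett square for Cc × Cc:
Offspring genotypes: 1 CC, 2 Cc, 1 cc
Phenotype counts: 1 chestnut, 2 palomino, 1 cremello
Ratio: 1 chestnut : 2 palomino : 1 cremello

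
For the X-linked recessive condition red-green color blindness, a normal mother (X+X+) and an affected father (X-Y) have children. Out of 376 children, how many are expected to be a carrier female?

Cross: X+X+ × X-Y
Offspring: 2 X+X-, 2 X+Y
Probability of a carrier female: 2/4 = 1/2
Expected count = 1/2 × 376 = 188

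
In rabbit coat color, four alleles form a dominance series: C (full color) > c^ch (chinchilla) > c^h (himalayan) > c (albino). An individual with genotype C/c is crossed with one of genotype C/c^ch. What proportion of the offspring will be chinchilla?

Cross: C/c × C/c^ch
Allele dominance: C > c^ch > c^h > c
Offspring genotypes: 1 C/C, 1 C/c^ch, 1 C/c, 1 c^ch/c
Phenotype counts: 3 full color, 1 chinchilla
chinchilla: 1 out of 4
Probability: 1/4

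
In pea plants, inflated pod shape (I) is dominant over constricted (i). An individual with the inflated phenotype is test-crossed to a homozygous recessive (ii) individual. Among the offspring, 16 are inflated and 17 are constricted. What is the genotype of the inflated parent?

Test cross: ? × ii
Offspring: 16 inflated, 17 constricted — approximately 1:1.
A 1:1 ratio in a test cross indicates the unknown parent is heterozygous (Ii).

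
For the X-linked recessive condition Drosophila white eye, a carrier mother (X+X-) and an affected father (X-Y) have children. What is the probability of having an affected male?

Cross: X+X- × X-Y
Offspring: 1 X+X-, 1 X+Y, 1 X-X-, 1 X-Y
Probability of an affected male: 1/4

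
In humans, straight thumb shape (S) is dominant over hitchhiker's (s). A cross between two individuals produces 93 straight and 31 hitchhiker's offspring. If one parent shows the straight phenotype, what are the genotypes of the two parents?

Observed offspring: 93 straight, 31 hitchhiker's
The observed ratio simplifies to 3:1. Hitchhiker's (ss) offspring appear, so each parent must contribute one s allele. The parent stated to show straight carries S, so it is Ss. The other parent is then either Ss or ss: Ss × ss would give a 1:1 split, whereas Ss × Ss gives 3:1 — matching the data. So both parents are heterozygous (Ss × Ss).
Parent genotypes: Ss × Ss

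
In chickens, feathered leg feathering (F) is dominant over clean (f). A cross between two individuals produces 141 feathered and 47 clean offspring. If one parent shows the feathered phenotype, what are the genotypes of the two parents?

Observed offspring: 141 feathered, 47 clean
The observed ratio simplifies to 3:1. Clean (ff) offspring appear, so each parent must contribute one f allele. The parent stated to show feathered carries F, so it is Ff. The other parent is then either Ff or ff: Ff × ff would give a 1:1 split, whereas Ff × Ff gives 3:1 — matching the data. So both parents are heterozygous (Ff × Ff).
Parent genotypes: Ff × Ff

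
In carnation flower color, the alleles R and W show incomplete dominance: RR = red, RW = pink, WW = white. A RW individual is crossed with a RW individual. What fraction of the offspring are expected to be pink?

Punnett square for RW × RW:
Offspring genotypes: 1 RR, 2 RW, 1 WW
Phenotype counts: 1 red, 2 pink, 1 white
pink: 2 out of 4
Probability: 2/4 = 1/2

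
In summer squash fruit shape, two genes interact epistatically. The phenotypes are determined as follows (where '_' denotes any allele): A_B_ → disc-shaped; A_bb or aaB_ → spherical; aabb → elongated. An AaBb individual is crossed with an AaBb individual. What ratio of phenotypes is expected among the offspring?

Cross: AaBb × AaBb — consider each gene separately:
A gene: Aa × Aa → 1 AA, 2 Aa, 1 aa → 3 A_ : 1 aa (out of 4)
B gene: Bb × Bb → 1 BB, 2 Bb, 1 bb → 3 B_ : 1 bb (out of 4)
Genotype classes (out of 4 × 4 = 16): A_B_ = 3×3 = 9; A_bb = 3×1 = 3; aaB_ = 1×3 = 3; aabb = 1×1 = 1
Apply the phenotype rules: A_B_ (9) → disc-shaped; A_bb (3) + aaB_ (3) → spherical; aabb (1) → elongated
Phenotype counts (out of 16): 9 disc-shaped, 6 spherical, 1 elongated
Ratio: 9 disc-shaped : 6 spherical : 1 elongated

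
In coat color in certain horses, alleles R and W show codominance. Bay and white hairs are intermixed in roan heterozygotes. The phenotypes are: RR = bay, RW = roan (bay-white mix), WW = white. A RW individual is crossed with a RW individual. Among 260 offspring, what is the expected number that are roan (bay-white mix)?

Punnett square for RW × RW:
Offspring genotypes: 1 RR, 2 RW, 1 WW
Phenotype counts: 1 bay, 2 roan (bay-white mix), 1 white
roan (bay-white mix): 2 out of 4 → fraction 1/2
Expected count = 1/2 × 260 = 130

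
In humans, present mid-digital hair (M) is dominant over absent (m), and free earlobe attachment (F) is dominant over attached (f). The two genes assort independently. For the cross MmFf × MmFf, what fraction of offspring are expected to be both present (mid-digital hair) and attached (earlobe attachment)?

Dihybrid cross MmFf × MmFf — consider each gene separately:
mid-digital hair: Mm × Mm → 1 MM, 2 Mm, 1 mm → 3 M_ : 1 mm (out of 4)
earlobe attachment: Ff × Ff → 1 FF, 2 Ff, 1 ff → 3 F_ : 1 ff (out of 4)
Looking for: present (M_) and attached (ff)
P(present) = 3/4, P(attached) = 1/4
P(both) = 3/4 × 1/4 = 3/16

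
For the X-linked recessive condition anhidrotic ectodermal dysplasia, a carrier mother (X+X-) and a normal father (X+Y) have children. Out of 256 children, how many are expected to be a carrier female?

Cross: X+X- × X+Y
Offspring: 1 X+X+, 1 X+Y, 1 X+X-, 1 X-Y
Probability of a carrier female: 1/4
Expected count = 1/4 × 256 = 64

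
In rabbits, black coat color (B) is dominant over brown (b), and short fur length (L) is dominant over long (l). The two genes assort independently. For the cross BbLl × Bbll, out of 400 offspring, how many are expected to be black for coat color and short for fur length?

Dihybrid cross BbLl × Bbll — consider each gene separately:
coat color: Bb × Bb → 1 BB, 2 Bb, 1 bb → 3 B_ : 1 bb (out of 4)
fur length: Ll × ll → 2 Ll, 2 ll → 2 L_ : 2 ll (out of 4)
Looking for: black (B_) and short (L_)
P(black) = 3/4, P(short) = 2/4
P(both) = 3/4 × 2/4 = 6/16 = 3/8
Expected count = 3/8 × 400 = 150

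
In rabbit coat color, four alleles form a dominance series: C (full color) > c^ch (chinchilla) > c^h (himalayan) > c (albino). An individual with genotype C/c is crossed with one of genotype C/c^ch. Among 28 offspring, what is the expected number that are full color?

Cross: C/c × C/c^ch
Allele dominance: C > c^ch > c^h > c
Offspring genotypes: 1 C/C, 1 C/c^ch, 1 C/c, 1 c^ch/c
Phenotype counts: 3 full color, 1 chinchilla
full color: 3 out of 4 → fraction 3/4
Expected count = 3/4 × 28 = 21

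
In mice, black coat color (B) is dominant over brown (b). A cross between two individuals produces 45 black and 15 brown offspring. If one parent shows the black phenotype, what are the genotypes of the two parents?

Observed offspring: 45 black, 15 brown
The observed ratio simplifies to 3:1. Brown (bb) offspring appear, so each parent must contribute one b allele. The parent stated to show black carries B, so it is Bb. The other parent is then either Bb or bb: Bb × bb would give a 1:1 split, whereas Bb × Bb gives 3:1 — matching the data. So both parents are heterozygous (Bb × Bb).
Parent genotypes: Bb × Bb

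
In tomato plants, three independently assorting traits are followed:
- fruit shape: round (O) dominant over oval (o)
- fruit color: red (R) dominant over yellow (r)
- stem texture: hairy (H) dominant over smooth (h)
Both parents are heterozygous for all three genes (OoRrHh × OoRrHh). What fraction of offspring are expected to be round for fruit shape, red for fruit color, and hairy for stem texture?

Trihybrid cross: OoRrHh × OoRrHh
Each trait segregates independently with a 3:1 phenotypic ratio, so each gene contributes 3/4 (dominant) or 1/4 (recessive).
Target: round (fruit shape), red (fruit color), hairy (stem texture)
Probability = product of independent per-trait probabilities
= 3/4 × 3/4 × 3/4 = 27/64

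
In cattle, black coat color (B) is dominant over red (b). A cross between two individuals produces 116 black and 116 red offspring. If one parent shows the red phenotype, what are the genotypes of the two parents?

Observed offspring: 116 black, 116 red
The observed ratio simplifies to 1:1. One parent shows red, so its genotype must be bb. A 1:1 offspring split requires the other parent to be heterozygous (Bb).
Parent genotypes: bb × Bb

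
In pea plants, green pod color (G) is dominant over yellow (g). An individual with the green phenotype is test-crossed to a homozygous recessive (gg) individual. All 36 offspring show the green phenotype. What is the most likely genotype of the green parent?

Test cross: ? × gg
All offspring are green.
If the unknown parent were heterozygous (Gg), about half of 36 offspring would be yellow; none are. The unknown parent is most likely homozygous dominant (GG).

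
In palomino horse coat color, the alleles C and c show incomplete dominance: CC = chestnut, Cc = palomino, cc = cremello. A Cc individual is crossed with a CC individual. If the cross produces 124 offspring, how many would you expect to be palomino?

Punnett square for Cc × CC:
Offspring genotypes: 2 CC, 2 Cc
Phenotype counts: 2 chestnut, 2 palomino
palomino: 2 out of 4 → fraction 1/2
Expected count = 1/2 × 124 = 62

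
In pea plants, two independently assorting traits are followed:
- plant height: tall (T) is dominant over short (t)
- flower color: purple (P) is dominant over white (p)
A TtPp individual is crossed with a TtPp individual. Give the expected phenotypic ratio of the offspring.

Dihybrid cross TtPp × TtPp — consider each gene separately:
plant height: Tt × Tt → 1 TT, 2 Tt, 1 tt → 3 T_ : 1 tt (out of 4)
flower color: Pp × Pp → 1 PP, 2 Pp, 1 pp → 3 P_ : 1 pp (out of 4)
Combine (counts out of 4 × 4 = 16): tall/purple (T_P_) = 3×3 = 9; tall/white (T_pp) = 3×1 = 3; short/purple (ttP_) = 1×3 = 3; short/white (ttpp) = 1×1 = 1
Phenotype counts (out of 16): 9 tall/purple, 3 tall/white, 3 short/purple, 1 short/white
Ratio: 9 tall/purple : 3 tall/white : 3 short/purple : 1 short/white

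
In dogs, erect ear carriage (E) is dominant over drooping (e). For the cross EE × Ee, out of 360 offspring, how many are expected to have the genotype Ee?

Punnett square for EE × Ee:
Offspring genotypes: 2 EE, 2 Ee
Total offspring: 4
Count with target: 2
Probability: 2/4 = 1/2
Expected count = 1/2 × 360 = 180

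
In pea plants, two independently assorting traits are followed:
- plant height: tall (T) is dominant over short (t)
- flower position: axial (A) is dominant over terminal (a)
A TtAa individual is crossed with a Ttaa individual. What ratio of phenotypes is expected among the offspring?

Dihybrid cross TtAa × Ttaa — consider each gene separately:
plant height: Tt × Tt → 1 TT, 2 Tt, 1 tt → 3 T_ : 1 tt (out of 4)
flower position: Aa × aa → 2 Aa, 2 aa → 2 A_ : 2 aa (out of 4)
Combine (counts out of 4 × 4 = 16): tall/axial (T_A_) = 3×2 = 6; tall/terminal (T_aa) = 3×2 = 6; short/axial (ttA_) = 1×2 = 2; short/terminal (ttaa) = 1×2 = 2
Phenotype counts (out of 16): 6 tall/axial, 6 tall/terminal, 2 short/axial, 2 short/terminal
Ratio: 3 tall/axial : 3 tall/terminal : 1 short/axial : 1 short/terminal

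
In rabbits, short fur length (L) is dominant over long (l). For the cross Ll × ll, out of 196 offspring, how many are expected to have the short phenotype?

Punnett square for Ll × ll:
Offspring genotypes: 2 Ll, 2 ll
Total offspring: 4
Count with target: 2
Probability: 2/4 = 1/2
Expected count = 1/2 × 196 = 98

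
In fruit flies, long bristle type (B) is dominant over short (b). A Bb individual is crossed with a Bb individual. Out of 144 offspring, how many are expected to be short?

Punnett square for Bb × Bb:
Offspring genotypes: 1 BB, 2 Bb, 1 bb
long: 3, short: 1
short: 1 out of 4 → fraction 1/4
Expected count = 1/4 × 144 = 36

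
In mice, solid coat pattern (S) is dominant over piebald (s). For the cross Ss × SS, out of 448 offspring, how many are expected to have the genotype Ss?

Punnett square for Ss × SS:
Offspring genotypes: 2 SS, 2 Ss
Total offspring: 4
Count with target: 2
Probability: 2/4 = 1/2
Expected count = 1/2 × 448 = 224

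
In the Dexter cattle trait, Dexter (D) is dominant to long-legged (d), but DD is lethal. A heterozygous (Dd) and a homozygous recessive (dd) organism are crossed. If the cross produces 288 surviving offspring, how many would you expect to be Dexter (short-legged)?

Cross: Dd × dd
Punnett square offspring (before lethality): 2 Dd, 2 dd
No DD offspring are produced in this cross.
Dexter (short-legged): 2 out of 4 → fraction 1/2
Expected count = 1/2 × 288 = 144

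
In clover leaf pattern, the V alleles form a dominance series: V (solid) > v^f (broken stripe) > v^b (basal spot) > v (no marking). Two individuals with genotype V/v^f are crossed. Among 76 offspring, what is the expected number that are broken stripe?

Cross: V/v^f × V/v^f
Allele dominance: V > v^f > v^b > v
Offspring genotypes: 1 V/V, 2 V/v^f, 1 v^f/v^f
Phenotype counts: 3 solid, 1 broken stripe
broken stripe: 1 out of 4 → fraction 1/4
Expected count = 1/4 × 76 = 19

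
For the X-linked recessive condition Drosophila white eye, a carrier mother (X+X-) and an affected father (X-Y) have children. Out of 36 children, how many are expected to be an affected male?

Cross: X+X- × X-Y
Offspring: 1 X+X-, 1 X+Y, 1 X-X-, 1 X-Y
Probability of an affected male: 1/4
Expected count = 1/4 × 36 = 9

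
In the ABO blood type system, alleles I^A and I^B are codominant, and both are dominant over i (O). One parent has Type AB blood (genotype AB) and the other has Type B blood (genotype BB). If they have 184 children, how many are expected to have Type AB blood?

Cross: AB × BB
Possible offspring genotypes: 2 AB, 2 BB
Blood type counts: 2 Type AB, 2 Type B
Probability of Type AB: 2/4 = 1/2
Expected count = 1/2 × 184 = 92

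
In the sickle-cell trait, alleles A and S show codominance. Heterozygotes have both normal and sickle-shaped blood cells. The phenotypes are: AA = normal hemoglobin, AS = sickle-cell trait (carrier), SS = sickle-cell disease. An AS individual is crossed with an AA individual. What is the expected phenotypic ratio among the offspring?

Punnett square for AS × AA:
Offspring genotypes: 2 AA, 2 AS
Phenotype counts: 2 normal hemoglobin, 2 sickle-cell trait (carrier)
Ratio: 1 normal hemoglobin : 1 sickle-cell trait (carrier)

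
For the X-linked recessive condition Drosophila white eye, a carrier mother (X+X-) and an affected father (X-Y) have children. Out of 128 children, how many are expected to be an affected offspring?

Cross: X+X- × X-Y
Offspring: 1 X+X-, 1 X+Y, 1 X-X-, 1 X-Y
Probability of an affected offspring: 2/4 = 1/2
Expected count = 1/2 × 128 = 64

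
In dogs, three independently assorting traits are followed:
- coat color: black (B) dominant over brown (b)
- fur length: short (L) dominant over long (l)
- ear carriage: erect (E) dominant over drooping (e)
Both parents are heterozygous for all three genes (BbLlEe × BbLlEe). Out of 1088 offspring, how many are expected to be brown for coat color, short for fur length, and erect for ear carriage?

Trihybrid cross: BbLlEe × BbLlEe
Each trait segregates independently with a 3:1 phenotypic ratio, so each gene contributes 3/4 (dominant) or 1/4 (recessive).
Target: brown (coat color), short (fur length), erect (ear carriage)
Probability = product of independent per-trait probabilities
= 1/4 × 3/4 × 3/4 = 9/64
Expected count = 9/64 × 1088 = 153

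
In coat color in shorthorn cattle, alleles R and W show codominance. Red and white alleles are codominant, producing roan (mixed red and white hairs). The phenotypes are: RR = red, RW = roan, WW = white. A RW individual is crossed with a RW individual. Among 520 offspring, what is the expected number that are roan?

Punnett square for RW × RW:
Offspring genotypes: 1 RR, 2 RW, 1 WW
Phenotype counts: 1 red, 2 roan, 1 white
roan: 2 out of 4 → fraction 1/2
Expected count = 1/2 × 520 = 260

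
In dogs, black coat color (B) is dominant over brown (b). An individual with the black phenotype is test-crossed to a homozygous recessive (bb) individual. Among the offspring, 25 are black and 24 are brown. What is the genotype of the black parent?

Test cross: ? × bb
Offspring: 25 black, 24 brown — approximately 1:1.
A 1:1 ratio in a test cross indicates the unknown parent is heterozygous (Bb).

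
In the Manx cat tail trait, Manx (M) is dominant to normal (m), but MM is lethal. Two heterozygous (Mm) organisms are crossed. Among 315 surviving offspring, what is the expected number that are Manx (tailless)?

Cross: Mm × Mm
Punnett square offspring (before lethality): 1 MM, 2 Mm, 1 mm
The MM genotype is lethal (embryos die); surviving offspring: 2 Mm, 1 mm
Manx (tailless): 2 out of 3 → fraction 2/3
Expected count = 2/3 × 315 = 210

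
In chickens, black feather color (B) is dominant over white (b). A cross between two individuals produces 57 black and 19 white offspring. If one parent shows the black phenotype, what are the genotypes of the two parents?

Observed offspring: 57 black, 19 white
The observed ratio simplifies to 3:1. White (bb) offspring appear, so each parent must contribute one b allele. The parent stated to show black carries B, so it is Bb. The other parent is then either Bb or bb: Bb × bb would give a 1:1 split, whereas Bb × Bb gives 3:1 — matching the data. So both parents are heterozygous (Bb × Bb).
Parent genotypes: Bb × Bb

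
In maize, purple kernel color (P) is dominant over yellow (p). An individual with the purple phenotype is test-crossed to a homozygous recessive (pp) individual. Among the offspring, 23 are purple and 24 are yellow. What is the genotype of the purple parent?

Test cross: ? × pp
Offspring: 23 purple, 24 yellow — approximately 1:1.
A 1:1 ratio in a test cross indicates the unknown parent is heterozygous (Pp).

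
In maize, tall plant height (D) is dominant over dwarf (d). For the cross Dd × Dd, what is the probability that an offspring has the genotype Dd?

Punnett square for Dd × Dd:
Offspring genotypes: 1 DD, 2 Dd, 1 dd
Total offspring: 4
Count with target: 2
Probability: 2/4 = 1/2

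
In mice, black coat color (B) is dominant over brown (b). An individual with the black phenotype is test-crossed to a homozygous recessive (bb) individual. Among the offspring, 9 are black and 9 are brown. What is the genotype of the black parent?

Test cross: ? × bb
Offspring: 9 black, 9 brown — approximately 1:1.
A 1:1 ratio in a test cross indicates the unknown parent is heterozygous (Bb).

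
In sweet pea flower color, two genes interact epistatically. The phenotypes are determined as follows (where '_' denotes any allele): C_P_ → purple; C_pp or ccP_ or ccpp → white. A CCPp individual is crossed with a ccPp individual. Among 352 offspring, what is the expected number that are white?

Cross: CCPp × ccPp — consider each gene separately:
C gene: CC × cc → 4 Cc → 4 C_ (out of 4)
P gene: Pp × Pp → 1 PP, 2 Pp, 1 pp → 3 P_ : 1 pp (out of 4)
Genotype classes (out of 4 × 4 = 16): C_P_ = 4×3 = 12; C_pp = 4×1 = 4
Apply the phenotype rules: C_P_ (12) → purple; C_pp (4) → white
Phenotype counts (out of 16): 12 purple, 4 white
white: 4 out of 16 → fraction 1/4
Expected count = 1/4 × 352 = 88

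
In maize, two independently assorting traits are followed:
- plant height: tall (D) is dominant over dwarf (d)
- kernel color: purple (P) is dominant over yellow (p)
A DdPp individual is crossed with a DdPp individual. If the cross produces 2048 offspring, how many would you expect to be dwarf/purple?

Dihybrid cross DdPp × DdPp — consider each gene separately:
plant height: Dd × Dd → 1 DD, 2 Dd, 1 dd → 3 D_ : 1 dd (out of 4)
kernel color: Pp × Pp → 1 PP, 2 Pp, 1 pp → 3 P_ : 1 pp (out of 4)
Combine (counts out of 4 × 4 = 16): tall/purple (D_P_) = 3×3 = 9; tall/yellow (D_pp) = 3×1 = 3; dwarf/purple (ddP_) = 1×3 = 3; dwarf/yellow (ddpp) = 1×1 = 1
Phenotype counts (out of 16): 9 tall/purple, 3 tall/yellow, 3 dwarf/purple, 1 dwarf/yellow
dwarf/purple: 3 out of 16 → fraction 3/16
Expected count = 3/16 × 2048 = 384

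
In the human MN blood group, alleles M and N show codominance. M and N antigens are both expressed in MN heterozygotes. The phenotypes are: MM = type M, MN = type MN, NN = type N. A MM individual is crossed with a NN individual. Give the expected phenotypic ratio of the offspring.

Punnett square for MM × NN:
Offspring genotypes: 4 MN
Phenotype counts: 4 type MN
Ratio: all type MN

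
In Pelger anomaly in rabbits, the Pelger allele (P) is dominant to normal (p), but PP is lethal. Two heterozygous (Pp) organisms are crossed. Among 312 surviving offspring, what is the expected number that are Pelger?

Cross: Pp × Pp
Punnett square offspring (before lethality): 1 PP, 2 Pp, 1 pp
The PP genotype is lethal (embryos die); surviving offspring: 2 Pp, 1 pp
Pelger: 2 out of 3 → fraction 2/3
Expected count = 2/3 × 312 = 208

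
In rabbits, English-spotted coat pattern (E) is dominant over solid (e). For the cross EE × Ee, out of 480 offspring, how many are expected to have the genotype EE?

Punnett square for EE × Ee:
Offspring genotypes: 2 EE, 2 Ee
Total offspring: 4
Count with target: 2
Probability: 2/4 = 1/2
Expected count = 1/2 × 480 = 240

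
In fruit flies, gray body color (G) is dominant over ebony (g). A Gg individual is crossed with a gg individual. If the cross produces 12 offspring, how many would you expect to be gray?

Punnett square for Gg × gg:
Offspring genotypes: 2 Gg, 2 gg
gray: 2, ebony: 2
gray: 2 out of 4 → fraction 1/2
Expected count = 1/2 × 12 = 6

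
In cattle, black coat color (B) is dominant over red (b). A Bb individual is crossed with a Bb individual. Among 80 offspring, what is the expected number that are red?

Punnett square for Bb × Bb:
Offspring genotypes: 1 BB, 2 Bb, 1 bb
black: 3, red: 1
red: 1 out of 4 → fraction 1/4
Expected count = 1/4 × 80 = 20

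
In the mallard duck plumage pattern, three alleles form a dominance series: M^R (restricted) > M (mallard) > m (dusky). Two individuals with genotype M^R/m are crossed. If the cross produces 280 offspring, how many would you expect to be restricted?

Cross: M^R/m × M^R/m
Allele dominance: M^R > M > m
Offspring genotypes: 1 M^R/M^R, 2 M^R/m, 1 m/m
Phenotype counts: 3 restricted, 1 dusky
restricted: 3 out of 4 → fraction 3/4
Expected count = 3/4 × 280 = 210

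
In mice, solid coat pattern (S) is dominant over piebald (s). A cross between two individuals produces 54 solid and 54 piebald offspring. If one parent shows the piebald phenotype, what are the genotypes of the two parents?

Observed offspring: 54 solid, 54 piebald
The observed ratio simplifies to 1:1. One parent shows piebald, so its genotype must be ss. A 1:1 offspring split requires the other parent to be heterozygous (Ss).
Parent genotypes: ss × Ss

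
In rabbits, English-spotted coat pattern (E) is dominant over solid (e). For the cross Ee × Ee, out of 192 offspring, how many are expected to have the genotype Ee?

Punnett square for Ee × Ee:
Offspring genotypes: 1 EE, 2 Ee, 1 ee
Total offspring: 4
Count with target: 2
Probability: 2/4 = 1/2
Expected count = 1/2 × 192 = 96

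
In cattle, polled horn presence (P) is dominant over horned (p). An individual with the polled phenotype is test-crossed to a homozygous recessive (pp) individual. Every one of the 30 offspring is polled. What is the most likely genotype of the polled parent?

Test cross: ? × pp
All offspring are polled.
If the unknown parent were heterozygous (Pp), about half of 30 offspring would be horned; none are. The unknown parent is most likely homozygous dominant (PP).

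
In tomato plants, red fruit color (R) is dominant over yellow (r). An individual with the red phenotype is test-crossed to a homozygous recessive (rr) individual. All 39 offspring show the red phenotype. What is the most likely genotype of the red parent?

Test cross: ? × rr
All offspring are red.
If the unknown parent were heterozygous (Rr), about half of 39 offspring would be yellow; none are. The unknown parent is most likely homozygous dominant (RR).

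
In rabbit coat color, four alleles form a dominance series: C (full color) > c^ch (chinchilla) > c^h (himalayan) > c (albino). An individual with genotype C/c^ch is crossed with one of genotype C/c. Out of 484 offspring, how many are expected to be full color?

Cross: C/c^ch × C/c
Allele dominance: C > c^ch > c^h > c
Offspring genotypes: 1 C/C, 1 C/c, 1 C/c^ch, 1 c^ch/c
Phenotype counts: 3 full color, 1 chinchilla
full color: 3 out of 4 → fraction 3/4
Expected count = 3/4 × 484 = 363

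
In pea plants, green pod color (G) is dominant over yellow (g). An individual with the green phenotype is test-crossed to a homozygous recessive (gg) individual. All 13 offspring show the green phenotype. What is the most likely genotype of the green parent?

Test cross: ? × gg
All offspring are green.
If the unknown parent were heterozygous (Gg), about half of 13 offspring would be yellow; none are. The unknown parent is most likely homozygous dominant (GG).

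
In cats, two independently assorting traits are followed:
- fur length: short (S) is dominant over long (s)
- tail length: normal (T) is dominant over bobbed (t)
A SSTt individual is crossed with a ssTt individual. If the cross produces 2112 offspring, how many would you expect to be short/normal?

Dihybrid cross SSTt × ssTt — consider each gene separately:
fur length: SS × ss → 4 Ss → 4 S_ (out of 4)
tail length: Tt × Tt → 1 TT, 2 Tt, 1 tt → 3 T_ : 1 tt (out of 4)
Combine (counts out of 4 × 4 = 16): short/normal (S_T_) = 4×3 = 12; short/bobbed (S_tt) = 4×1 = 4
Phenotype counts (out of 16): 12 short/normal, 4 short/bobbed
short/normal: 12 out of 16 → fraction 3/4
Expected count = 3/4 × 2112 = 1584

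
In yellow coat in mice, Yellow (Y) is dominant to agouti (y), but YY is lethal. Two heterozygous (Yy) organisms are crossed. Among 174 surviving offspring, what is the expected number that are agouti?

Cross: Yy × Yy
Punnett square offspring (before lethality): 1 YY, 2 Yy, 1 yy
The YY genotype is lethal (embryos die); surviving offspring: 2 Yy, 1 yy
agouti: 1 out of 3 → fraction 1/3
Expected count = 1/3 × 174 = 58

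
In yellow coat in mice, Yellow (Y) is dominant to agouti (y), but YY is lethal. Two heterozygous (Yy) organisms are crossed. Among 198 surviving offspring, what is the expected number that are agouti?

Cross: Yy × Yy
Punnett square offspring (before lethality): 1 YY, 2 Yy, 1 yy
The YY genotype is lethal (embryos die); surviving offspring: 2 Yy, 1 yy
agouti: 1 out of 3 → fraction 1/3
Expected count = 1/3 × 198 = 66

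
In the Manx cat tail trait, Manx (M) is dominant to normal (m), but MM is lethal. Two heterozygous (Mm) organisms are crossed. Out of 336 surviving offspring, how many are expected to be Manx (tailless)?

Cross: Mm × Mm
Punnett square offspring (before lethality): 1 MM, 2 Mm, 1 mm
The MM genotype is lethal (embryos die); surviving offspring: 2 Mm, 1 mm
Manx (tailless): 2 out of 3 → fraction 2/3
Expected count = 2/3 × 336 = 224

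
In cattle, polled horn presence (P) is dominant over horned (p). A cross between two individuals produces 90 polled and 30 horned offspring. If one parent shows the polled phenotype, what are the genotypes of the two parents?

Observed offspring: 90 polled, 30 horned
The observed ratio simplifies to 3:1. Horned (pp) offspring appear, so each parent must contribute one p allele. The parent stated to show polled carries P, so it is Pp. The other parent is then either Pp or pp: Pp × pp would give a 1:1 split, whereas Pp × Pp gives 3:1 — matching the data. So both parents are heterozygous (Pp × Pp).
Parent genotypes: Pp × Pp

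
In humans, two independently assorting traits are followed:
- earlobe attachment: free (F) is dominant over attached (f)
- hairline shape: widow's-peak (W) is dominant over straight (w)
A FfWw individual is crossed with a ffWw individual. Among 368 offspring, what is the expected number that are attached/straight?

Dihybrid cross FfWw × ffWw — consider each gene separately:
earlobe attachment: Ff × ff → 2 Ff, 2 ff → 2 F_ : 2 ff (out of 4)
hairline shape: Ww × Ww → 1 WW, 2 Ww, 1 ww → 3 W_ : 1 ww (out of 4)
Combine (counts out of 4 × 4 = 16): free/widow's-peak (F_W_) = 2×3 = 6; free/straight (F_ww) = 2×1 = 2; attached/widow's-peak (ffW_) = 2×3 = 6; attached/straight (ffww) = 2×1 = 2
Phenotype counts (out of 16): 6 free/widow's-peak, 2 free/straight, 6 attached/widow's-peak, 2 attached/straight
attached/straight: 2 out of 16 → fraction 1/8
Expected count = 1/8 × 368 = 46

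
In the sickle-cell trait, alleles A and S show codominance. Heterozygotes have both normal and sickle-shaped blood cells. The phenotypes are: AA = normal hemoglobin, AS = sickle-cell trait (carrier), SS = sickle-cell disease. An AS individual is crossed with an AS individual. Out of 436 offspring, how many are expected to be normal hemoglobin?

Punnett square for AS × AS:
Offspring genotypes: 1 AA, 2 AS, 1 SS
Phenotype counts: 1 normal hemoglobin, 2 sickle-cell trait (carrier), 1 sickle-cell disease
normal hemoglobin: 1 out of 4 → fraction 1/4
Expected count = 1/4 × 436 = 109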